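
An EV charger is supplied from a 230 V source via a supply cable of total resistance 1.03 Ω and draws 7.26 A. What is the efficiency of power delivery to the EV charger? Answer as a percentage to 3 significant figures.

The supply cable carries the full 7.26 A.
P_line = I² R_line = (7.260)² × 1.03 = 54.29 W
P_source = V I = 230 × 7.260 = 1670 W; P_load = 1616 W
η = P_load / P_source = 1616 / 1670 = 0.9675

96.7 %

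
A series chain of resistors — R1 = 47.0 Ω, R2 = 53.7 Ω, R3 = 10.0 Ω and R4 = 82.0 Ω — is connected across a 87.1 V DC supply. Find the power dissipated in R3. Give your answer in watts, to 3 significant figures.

2.04 W

In a series string the same current flows through every resistor — find that current, then P = I²R for the one we want.
R_total = 47.0 + 53.7 + 10.0 + 82.0 = 192.7 Ω
I = V / R_total = 87.1 / 192.7 = 0.4520 A
P_R3 = I² × R3 = (0.4520)² × 10.0 = 2.043 W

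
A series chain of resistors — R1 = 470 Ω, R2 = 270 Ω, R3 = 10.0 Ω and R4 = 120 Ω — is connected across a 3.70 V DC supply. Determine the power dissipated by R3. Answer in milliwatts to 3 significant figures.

In a series string the same current flows through every resistor — find that current, then P = I²R for the one we want.
R_total = 470 + 270 + 10.0 + 120 = 870.0 Ω
I = V / R_total = 3.70 / 870.0 = 0.004253 A
P_R3 = I² × R3 = (0.004253)² × 10.0 = 0.0001809 W

0.181 mW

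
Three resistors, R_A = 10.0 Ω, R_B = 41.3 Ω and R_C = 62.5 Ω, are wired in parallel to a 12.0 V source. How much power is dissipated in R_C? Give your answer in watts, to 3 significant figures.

Each parallel branch sees the full supply voltage, so P = V²/R applies directly to the target branch.
P_R_C = V² / R_C = (12.0)² / 62.5 Ω = 2.304 W

2.30 W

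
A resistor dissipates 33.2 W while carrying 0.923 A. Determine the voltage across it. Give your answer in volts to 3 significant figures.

36.0 V

Inverting the appropriate power form: V = P / I.
V = 33.2 / 0.9230 = 35.97 V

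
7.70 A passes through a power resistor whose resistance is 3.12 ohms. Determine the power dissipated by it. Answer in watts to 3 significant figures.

185 W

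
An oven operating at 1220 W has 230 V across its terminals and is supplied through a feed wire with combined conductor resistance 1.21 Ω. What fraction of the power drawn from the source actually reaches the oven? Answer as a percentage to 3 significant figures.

97.3 %

I = P / V = 1220 / 230 = 5.304 A through the feed wire.
P_line = I² R_line = (5.304)² × 1.21 = 34.04 W
P_source = P_load + P_line = 1220 + 34.04 = 1254 W
η = P_load / P_source = 1220 / 1254 = 0.9729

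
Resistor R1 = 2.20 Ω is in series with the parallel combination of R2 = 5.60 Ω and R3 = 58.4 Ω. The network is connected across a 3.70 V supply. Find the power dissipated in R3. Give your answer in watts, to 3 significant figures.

Replace R2 and R3 with their parallel equivalent so the circuit becomes R1 in series with R_p.
R_p = (5.60×58.4)/(5.60+58.4) = 5.110 Ω
R_total = 2.20 + 5.110 = 7.310 Ω
I = V / R_total = 3.70 / 7.310 = 0.5062 A
Voltage across the parallel pair: V_p = I × R_p = 0.5062 × 5.110 = 2.586 V
With V_p across R3, its power is V_p²/R3.
P_R3 = (2.586)² / 58.4 = 0.1146 W

0.115 W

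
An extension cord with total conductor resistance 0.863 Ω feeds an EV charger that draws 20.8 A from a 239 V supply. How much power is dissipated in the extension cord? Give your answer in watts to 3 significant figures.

373 W

Only the current and the line resistance are needed for the I²R loss.
The extension cord carries the full 20.8 A.
P_line = I² R_line = (20.80)² × 0.863 = 373.4 W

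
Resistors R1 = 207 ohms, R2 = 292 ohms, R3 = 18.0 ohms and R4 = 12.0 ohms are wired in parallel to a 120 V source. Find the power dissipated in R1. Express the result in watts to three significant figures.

R1 sits directly across the source, so P = V²/R with V = 120 V.
P_R1 = V² / R1 = (120)² / 207 Ω = 69.57 W

69.6 W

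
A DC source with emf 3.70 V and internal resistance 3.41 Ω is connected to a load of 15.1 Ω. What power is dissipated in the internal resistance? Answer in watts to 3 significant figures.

0.136 W

The internal resistance carries the same current as the load; P_int = I²r.
I = ε / (r + R) = 3.70 / (3.41 + 15.1) = 0.1999 A
P_int = I² r = (0.1999)² × 3.41 = 0.1363 W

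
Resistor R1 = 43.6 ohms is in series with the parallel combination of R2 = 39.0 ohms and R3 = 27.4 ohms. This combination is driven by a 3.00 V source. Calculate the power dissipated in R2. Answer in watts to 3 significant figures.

0.0168 W

First combine the parallel branches into one equivalent R_p, then R1 + R_p is a series pair.
R_p = (39.0×27.4)/(39.0+27.4) = 16.09 Ω
R_total = 43.6 + 16.09 = 59.69 Ω
I = V / R_total = 3.00 / 59.69 = 0.05026 A
Voltage across the parallel pair: V_p = I × R_p = 0.05026 × 16.09 = 0.8088 V
With V_p across R2, its power is V_p²/R2.
P_R2 = (0.8088)² / 39.0 = 0.01677 W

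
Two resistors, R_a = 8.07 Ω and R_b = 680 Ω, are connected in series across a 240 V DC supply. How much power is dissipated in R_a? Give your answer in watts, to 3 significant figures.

In a series string the same current flows through every resistor — find that current, then P = I²R for the one we want.
R_total = 8.07 + 680 = 688.1 Ω
I = V / R_total = 240 / 688.1 = 0.3488 A
P_R_a = I² × R_a = (0.3488)² × 8.07 = 0.9818 W

0.982 W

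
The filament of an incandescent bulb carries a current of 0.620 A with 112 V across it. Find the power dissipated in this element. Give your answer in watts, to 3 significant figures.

69.4 W

With V and I both given, power follows immediately from P = V I.
P = 112 V × 0.6200 A = 69.44 W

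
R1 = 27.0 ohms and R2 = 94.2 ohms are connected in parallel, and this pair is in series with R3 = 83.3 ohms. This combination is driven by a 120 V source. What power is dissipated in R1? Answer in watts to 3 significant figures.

21.6 W

Collapse the R1‖R2 pair into one equivalent R_p; then R_p and R3 form a series string.
R_p = (27.0×94.2)/(27.0+94.2) = 20.99 Ω
R_total = R_p + 83.3 = 20.99 + 83.3 = 104.3 Ω
I = V / R_total = 120 / 104.3 = 1.151 A
Voltage across the parallel pair: V_p = I × R_p = 1.151 × 20.99 = 24.15 V
R1 has V_p across it, so P = V_p²/R1.
P_R1 = (24.15)² / 27.0 = 21.60 W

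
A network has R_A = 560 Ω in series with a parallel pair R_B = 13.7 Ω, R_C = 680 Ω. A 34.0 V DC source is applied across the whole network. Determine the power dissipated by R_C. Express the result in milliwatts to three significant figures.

0.932 mW

First combine the parallel branches into one equivalent R_p, then R_A + R_p is a series pair.
R_p = (13.7×680)/(13.7+680) = 13.43 Ω
R_total = 560 + 13.43 = 573.4 Ω
I = V / R_total = 34.0 / 573.4 = 0.05929 A
Voltage across the parallel pair: V_p = I × R_p = 0.05929 × 13.43 = 0.7963 V
R_C is across V_p, so use P = V²/R for that branch.
P_R_C = (0.7963)² / 680 = 0.0009324 W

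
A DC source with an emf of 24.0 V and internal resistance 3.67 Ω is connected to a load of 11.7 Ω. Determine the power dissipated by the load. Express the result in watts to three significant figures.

Load and internal resistance form a series loop — compute the loop current, then the load power via I²R.
I = ε / (r + R) = 24.0 / (3.67 + 11.7) = 1.561 A
P_load = I² R = (1.561)² × 11.7 = 28.53 W

28.5 W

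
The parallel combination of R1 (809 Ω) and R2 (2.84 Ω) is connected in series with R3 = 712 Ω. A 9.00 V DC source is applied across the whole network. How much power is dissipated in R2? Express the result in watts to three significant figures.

0.000447 W

Reduce the parallel combination to a single R_p; the circuit then becomes R_p in series with the remaining resistor.
R_p = (809×2.84)/(809+2.84) = 2.830 Ω
R_total = R_p + 712 = 2.830 + 712 = 714.8 Ω
I = V / R_total = 9.00 / 714.8 = 0.01259 A
Voltage across the parallel pair: V_p = I × R_p = 0.01259 × 2.830 = 0.03563 V
Use P = V²/R for R2 with V = V_p.
P_R2 = (0.03563)² / 2.84 = 0.0004470 W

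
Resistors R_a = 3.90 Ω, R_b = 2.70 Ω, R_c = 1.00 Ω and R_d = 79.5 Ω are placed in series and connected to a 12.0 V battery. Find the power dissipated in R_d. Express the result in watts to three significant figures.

1.51 W

Since the resistors are in series they all carry the loop current I = V/R_total; the power in any one is I²R.
R_total = 3.90 + 2.70 + 1.00 + 79.5 = 87.10 Ω
I = V / R_total = 12.0 / 87.10 = 0.1378 A
P_R_d = I² × R_d = (0.1378)² × 79.5 = 1.509 W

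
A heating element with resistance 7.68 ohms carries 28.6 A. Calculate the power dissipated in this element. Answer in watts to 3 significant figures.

The current through and the resistance of the element are both given; use P = I²R.
P = (28.60 A)² × 7.68 Ω = 6282 W

6280 W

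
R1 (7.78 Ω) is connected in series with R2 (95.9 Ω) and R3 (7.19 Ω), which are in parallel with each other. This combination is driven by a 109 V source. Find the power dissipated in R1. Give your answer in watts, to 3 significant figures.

Reduce the parallel pair to R_p first; the network is then a simple series string.
R_p = (95.9×7.19)/(95.9+7.19) = 6.689 Ω
R_total = 7.78 + 6.689 = 14.47 Ω
I = V / R_total = 109 / 14.47 = 7.534 A
R1 carries the full series current, so P = I²R.
P_R1 = (7.534)² × 7.78 = 441.6 W

442 W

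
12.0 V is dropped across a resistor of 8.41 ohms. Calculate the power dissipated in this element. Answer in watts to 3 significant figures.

17.1 W

Voltage and resistance are given, so P = V²/R is the one-step route.
P = (12.0 V)² / 8.41 Ω = 17.12 W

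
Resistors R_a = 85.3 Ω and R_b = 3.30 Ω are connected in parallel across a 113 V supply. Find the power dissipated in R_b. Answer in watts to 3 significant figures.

3870 W

The supply voltage appears across each parallel branch — just use P = V²/R_b.
P_R_b = V² / R_b = (113)² / 3.30 Ω = 3869 W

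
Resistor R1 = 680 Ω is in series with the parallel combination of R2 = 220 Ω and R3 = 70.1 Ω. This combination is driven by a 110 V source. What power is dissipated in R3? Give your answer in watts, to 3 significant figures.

0.908 W

First combine the parallel branches into one equivalent R_p, then R1 + R_p is a series pair.
R_p = (220×70.1)/(220+70.1) = 53.16 Ω
R_total = 680 + 53.16 = 733.2 Ω
I = V / R_total = 110 / 733.2 = 0.1500 A
Voltage across the parallel pair: V_p = I × R_p = 0.1500 × 53.16 = 7.976 V
R3 sees V_p directly, so P = V_p² / R3.
P_R3 = (7.976)² / 70.1 = 0.9075 W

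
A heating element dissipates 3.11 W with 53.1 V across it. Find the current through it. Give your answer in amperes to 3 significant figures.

0.0586 A

Inverting the appropriate power form: I = P / V.
I = 3.11 / 53.1 = 0.05857 A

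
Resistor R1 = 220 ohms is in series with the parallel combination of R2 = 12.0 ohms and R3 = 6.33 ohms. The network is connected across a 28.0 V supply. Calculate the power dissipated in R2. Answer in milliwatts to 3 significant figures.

22.3 mW

Replace R2 and R3 with their parallel equivalent so the circuit becomes R1 in series with R_p.
R_p = (12.0×6.33)/(12.0+6.33) = 4.144 Ω
R_total = 220 + 4.144 = 224.1 Ω
I = V / R_total = 28.0 / 224.1 = 0.1249 A
Voltage across the parallel pair: V_p = I × R_p = 0.1249 × 4.144 = 0.5177 V
R2 sees V_p directly, so P = V_p² / R2.
P_R2 = (0.5177)² / 12.0 = 0.02233 W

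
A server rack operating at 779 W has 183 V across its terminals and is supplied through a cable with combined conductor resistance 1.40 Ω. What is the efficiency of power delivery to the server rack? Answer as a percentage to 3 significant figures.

I = P / V = 779 / 183 = 4.257 A through the cable.
P_line = I² R_line = (4.257)² × 1.40 = 25.37 W
P_source = P_load + P_line = 779.0 + 25.37 = 804.4 W
η = P_load / P_source = 779.0 / 804.4 = 0.9685

96.8 %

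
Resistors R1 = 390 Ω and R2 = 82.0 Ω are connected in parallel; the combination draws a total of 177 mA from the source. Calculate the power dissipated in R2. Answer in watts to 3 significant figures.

We need the common branch voltage; get it from I_total × R_eq, then P = V²/R for the branch.
1/R_eq = 1/390 + 1/82.0 ⇒ R_eq = 67.75 Ω
V = I_total × R_eq = 0.1770 × 67.75 = 11.99 V
P_R2 = V² / R2 = (11.99)² / 82.0 = 1.754 W

1.75 W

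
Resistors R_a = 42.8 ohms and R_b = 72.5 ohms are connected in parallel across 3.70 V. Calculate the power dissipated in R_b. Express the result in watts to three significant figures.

0.189 W

Parallel branches share the same voltage; P = V²/R gives the branch power in one step.
P_R_b = V² / R_b = (3.70)² / 72.5 Ω = 0.1888 W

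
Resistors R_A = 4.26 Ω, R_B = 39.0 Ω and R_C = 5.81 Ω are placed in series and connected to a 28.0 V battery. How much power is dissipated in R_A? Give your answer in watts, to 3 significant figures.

Series elements share the same current, so find I first, then use P = I²R.
R_total = 4.26 + 39.0 + 5.81 = 49.07 Ω
I = V / R_total = 28.0 / 49.07 = 0.5706 A
P_R_A = I² × R_A = (0.5706)² × 4.26 = 1.387 W

1.39 W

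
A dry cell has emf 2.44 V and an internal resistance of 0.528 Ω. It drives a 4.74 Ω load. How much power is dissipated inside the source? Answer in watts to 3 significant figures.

The internal resistance carries the same current as the load; P_int = I²r.
I = ε / (r + R) = 2.44 / (0.528 + 4.74) = 0.4632 A
P_int = I² r = (0.4632)² × 0.528 = 0.1133 W

0.113 W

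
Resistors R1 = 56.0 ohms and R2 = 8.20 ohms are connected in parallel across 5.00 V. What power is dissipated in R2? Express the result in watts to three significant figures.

Parallel branches share the same voltage; P = V²/R gives the branch power in one step.
P_R2 = V² / R2 = (5.00)² / 8.20 Ω = 3.049 W

3.05 W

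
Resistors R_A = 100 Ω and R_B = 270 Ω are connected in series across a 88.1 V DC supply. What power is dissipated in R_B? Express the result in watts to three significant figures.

The current is common to all series resistors; compute it, then apply P = I²R for the target.
R_total = 100 + 270 = 370.0 Ω
I = V / R_total = 88.1 / 370.0 = 0.2381 A
P_R_B = I² × R_B = (0.2381)² × 270 = 15.31 W

15.3 W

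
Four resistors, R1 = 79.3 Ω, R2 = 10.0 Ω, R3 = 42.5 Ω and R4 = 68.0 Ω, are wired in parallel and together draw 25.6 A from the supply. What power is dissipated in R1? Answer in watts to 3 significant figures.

363 W

The branches share the same voltage, but only the total current is given — find V from the equivalent resistance first.
1/R_eq = 1/79.3 + 1/10.0 + 1/42.5 + 1/68.0 ⇒ R_eq = 6.629 Ω
V = I_total × R_eq = 25.60 × 6.629 = 169.7 V
P_R1 = V² / R1 = (169.7)² / 79.3 = 363.2 W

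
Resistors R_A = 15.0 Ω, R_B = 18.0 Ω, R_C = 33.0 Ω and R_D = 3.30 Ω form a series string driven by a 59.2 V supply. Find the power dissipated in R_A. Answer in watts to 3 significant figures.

10.9 W

Every series element carries the same I. Get I from the total resistance, then P = I² × R_A.
R_total = 15.0 + 18.0 + 33.0 + 3.30 = 69.30 Ω
I = V / R_total = 59.2 / 69.30 = 0.8543 A
P_R_A = I² × R_A = (0.8543)² × 15.0 = 10.95 W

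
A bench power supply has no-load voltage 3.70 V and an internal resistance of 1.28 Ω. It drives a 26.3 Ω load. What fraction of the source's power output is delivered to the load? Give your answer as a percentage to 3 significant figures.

95.4 %

Both r and R carry the same current, so the power split is just the resistance split: η = R/(R+r).
η = R / (R + r) = 26.3 / (26.3 + 1.28) = 0.9536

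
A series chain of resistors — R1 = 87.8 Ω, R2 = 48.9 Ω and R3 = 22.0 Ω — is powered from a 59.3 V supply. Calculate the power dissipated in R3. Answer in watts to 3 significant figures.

The current is common to all series resistors; compute it, then apply P = I²R for the target.
R_total = 87.8 + 48.9 + 22.0 = 158.7 Ω
I = V / R_total = 59.3 / 158.7 = 0.3737 A
P_R3 = I² × R3 = (0.3737)² × 22.0 = 3.072 W

3.07 W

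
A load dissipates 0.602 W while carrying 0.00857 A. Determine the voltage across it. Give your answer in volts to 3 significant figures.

The two known quantities fix the third via V = P / I.
V = 0.602 / 0.008570 = 70.25 V

70.2 V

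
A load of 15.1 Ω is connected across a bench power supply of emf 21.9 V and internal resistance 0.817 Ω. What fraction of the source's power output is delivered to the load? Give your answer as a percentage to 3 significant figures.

94.9 %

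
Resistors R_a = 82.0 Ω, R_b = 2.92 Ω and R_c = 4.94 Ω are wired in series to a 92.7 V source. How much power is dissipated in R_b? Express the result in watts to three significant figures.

3.11 W

The current is common to all series resistors; compute it, then apply P = I²R for the target.
R_total = 82.0 + 2.92 + 4.94 = 89.86 Ω
I = V / R_total = 92.7 / 89.86 = 1.032 A
P_R_b = I² × R_b = (1.032)² × 2.92 = 3.107 W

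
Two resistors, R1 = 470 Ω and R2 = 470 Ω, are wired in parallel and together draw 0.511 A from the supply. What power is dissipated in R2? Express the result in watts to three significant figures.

The branches share the same voltage, but only the total current is given — find V from the equivalent resistance first.
1/R_eq = 1/470 + 1/470 ⇒ R_eq = 235.0 Ω
V = I_total × R_eq = 0.5110 × 235.0 = 120.1 V
P_R2 = V² / R2 = (120.1)² / 470 = 30.68 W

30.7 W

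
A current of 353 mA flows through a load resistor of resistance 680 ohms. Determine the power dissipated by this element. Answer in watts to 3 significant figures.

84.7 W

The current through and the resistance of the element are both given; use P = I²R.
P = (0.3530 A)² × 680 Ω = 84.73 W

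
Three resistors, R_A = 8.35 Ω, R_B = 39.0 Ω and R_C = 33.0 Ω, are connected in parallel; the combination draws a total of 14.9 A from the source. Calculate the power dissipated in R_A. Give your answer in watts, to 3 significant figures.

861 W

We need the common branch voltage; get it from I_total × R_eq, then P = V²/R for the branch.
1/R_eq = 1/8.35 + 1/39.0 + 1/33.0 ⇒ R_eq = 5.691 Ω
V = I_total × R_eq = 14.90 × 5.691 = 84.80 V
P_R_A = V² / R_A = (84.80)² / 8.35 = 861.2 W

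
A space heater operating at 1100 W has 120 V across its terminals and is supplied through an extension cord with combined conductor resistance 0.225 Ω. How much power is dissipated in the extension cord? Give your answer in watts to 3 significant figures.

18.9 W

Line loss is just I²R for the cable — we know both I and R_line directly.
I = P / V = 1100 / 120 = 9.167 A through the extension cord.
P_line = I² R_line = (9.167)² × 0.225 = 18.91 W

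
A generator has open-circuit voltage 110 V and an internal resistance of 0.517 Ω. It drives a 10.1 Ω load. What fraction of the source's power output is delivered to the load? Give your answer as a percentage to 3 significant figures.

95.1 %

The source delivers εI, of which I²R reaches the load and I²r is lost; since I is common, η = R/(R+r).
η = R / (R + r) = 10.1 / (10.1 + 0.517) = 0.9513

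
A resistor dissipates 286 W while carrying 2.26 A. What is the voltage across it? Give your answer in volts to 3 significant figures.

127 V

From P = V I = I²R = V²/R, with the two given quantities we get V = P / I.
V = 286 / 2.260 = 126.5 V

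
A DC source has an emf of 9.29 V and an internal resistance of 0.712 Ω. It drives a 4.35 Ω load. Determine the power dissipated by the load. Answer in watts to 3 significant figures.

The internal resistance and the load are in series, so the same I flows through both; get I from ε/(r+R), then I²R for the load.
I = ε / (r + R) = 9.29 / (0.712 + 4.35) = 1.835 A
P_load = I² R = (1.835)² × 4.35 = 14.65 W

14.7 W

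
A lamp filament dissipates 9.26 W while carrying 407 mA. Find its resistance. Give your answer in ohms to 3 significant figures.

Inverting the appropriate power form: R = P / I².
R = 9.26 / (0.4070)² = 55.90 Ω

55.9 Ω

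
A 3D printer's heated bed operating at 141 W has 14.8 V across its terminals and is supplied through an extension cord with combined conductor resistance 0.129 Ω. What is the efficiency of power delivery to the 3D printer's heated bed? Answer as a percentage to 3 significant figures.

I = P / V = 141 / 14.8 = 9.527 A through the extension cord.
P_line = I² R_line = (9.527)² × 0.129 = 11.71 W
P_source = P_load + P_line = 141.0 + 11.71 = 152.7 W
η = P_load / P_source = 141.0 / 152.7 = 0.9233

92.3 %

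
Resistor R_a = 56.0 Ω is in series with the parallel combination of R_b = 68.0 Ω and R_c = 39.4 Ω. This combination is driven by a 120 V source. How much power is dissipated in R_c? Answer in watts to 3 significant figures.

First combine the parallel branches into one equivalent R_p, then R_a + R_p is a series pair.
R_p = (68.0×39.4)/(68.0+39.4) = 24.95 Ω
R_total = 56.0 + 24.95 = 80.95 Ω
I = V / R_total = 120 / 80.95 = 1.482 A
Voltage across the parallel pair: V_p = I × R_p = 1.482 × 24.95 = 36.98 V
With V_p across R_c, its power is V_p²/R_c.
P_R_c = (36.98)² / 39.4 = 34.71 W

34.7 W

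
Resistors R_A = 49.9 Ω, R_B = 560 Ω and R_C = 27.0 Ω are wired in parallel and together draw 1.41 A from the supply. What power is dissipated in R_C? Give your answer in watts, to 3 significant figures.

We need the common branch voltage; get it from I_total × R_eq, then P = V²/R for the branch.
1/R_eq = 1/49.9 + 1/560 + 1/27.0 ⇒ R_eq = 16.99 Ω
V = I_total × R_eq = 1.410 × 16.99 = 23.95 V
P_R_C = V² / R_C = (23.95)² / 27.0 = 21.25 W

21.3 W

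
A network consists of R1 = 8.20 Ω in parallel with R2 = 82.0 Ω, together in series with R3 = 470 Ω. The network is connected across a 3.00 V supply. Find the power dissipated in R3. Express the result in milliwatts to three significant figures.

Collapse the R1‖R2 pair into one equivalent R_p; then R_p and R3 form a series string.
R_p = (8.20×82.0)/(8.20+82.0) = 7.455 Ω
R_total = R_p + 470 = 7.455 + 470 = 477.5 Ω
I = V / R_total = 3.00 / 477.5 = 0.006283 A
All the supply current flows through R3; use P = I²R3.
P_R3 = (0.006283)² × 470 = 0.01856 W

18.6 mW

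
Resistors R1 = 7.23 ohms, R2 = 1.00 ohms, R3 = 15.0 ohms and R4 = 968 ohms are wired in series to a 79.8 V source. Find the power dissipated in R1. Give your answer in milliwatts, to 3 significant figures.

Series elements share the same current, so find I first, then use P = I²R.
R_total = 7.23 + 1.00 + 15.0 + 968 = 991.2 Ω
I = V / R_total = 79.8 / 991.2 = 0.08051 A
P_R1 = I² × R1 = (0.08051)² × 7.23 = 0.04686 W

46.9 mW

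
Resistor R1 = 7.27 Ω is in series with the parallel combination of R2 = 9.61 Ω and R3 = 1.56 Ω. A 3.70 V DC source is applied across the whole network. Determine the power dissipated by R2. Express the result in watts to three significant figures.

First combine the parallel branches into one equivalent R_p, then R1 + R_p is a series pair.
R_p = (9.61×1.56)/(9.61+1.56) = 1.342 Ω
R_total = 7.27 + 1.342 = 8.612 Ω
I = V / R_total = 3.70 / 8.612 = 0.4296 A
Voltage across the parallel pair: V_p = I × R_p = 0.4296 × 1.342 = 0.5766 V
R2 sees V_p directly, so P = V_p² / R2.
P_R2 = (0.5766)² / 9.61 = 0.03460 W

0.0346 W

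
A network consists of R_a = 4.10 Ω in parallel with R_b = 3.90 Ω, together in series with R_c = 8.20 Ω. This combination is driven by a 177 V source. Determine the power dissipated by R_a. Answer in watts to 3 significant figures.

293 W

First find R_p for the parallel pair, then treat R_p + R_c as a series loop.
R_p = (4.10×3.90)/(4.10+3.90) = 1.999 Ω
R_total = R_p + 8.20 = 1.999 + 8.20 = 10.20 Ω
I = V / R_total = 177 / 10.20 = 17.36 A
Voltage across the parallel pair: V_p = I × R_p = 17.36 × 1.999 = 34.69 V
R_a has V_p across it, so P = V_p²/R_a.
P_R_a = (34.69)² / 4.10 = 293.5 W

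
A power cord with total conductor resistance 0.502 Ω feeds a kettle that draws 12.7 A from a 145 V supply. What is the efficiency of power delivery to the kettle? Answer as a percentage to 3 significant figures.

95.6 %

The power cord carries the full 12.7 A.
P_line = I² R_line = (12.70)² × 0.502 = 80.97 W
P_source = V I = 145 × 12.70 = 1842 W; P_load = 1761 W
η = P_load / P_source = 1761 / 1842 = 0.9560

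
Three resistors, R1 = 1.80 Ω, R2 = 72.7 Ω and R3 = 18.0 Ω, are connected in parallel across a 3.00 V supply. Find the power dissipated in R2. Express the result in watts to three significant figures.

0.124 W

Each parallel branch sees the full supply voltage, so P = V²/R applies directly to the target branch.
P_R2 = V² / R2 = (3.00)² / 72.7 Ω = 0.1238 W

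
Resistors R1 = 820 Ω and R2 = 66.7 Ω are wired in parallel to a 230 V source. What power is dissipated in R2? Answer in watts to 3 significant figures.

The supply voltage appears across each parallel branch — just use P = V²/R2.
P_R2 = V² / R2 = (230)² / 66.7 Ω = 793.1 W

793 W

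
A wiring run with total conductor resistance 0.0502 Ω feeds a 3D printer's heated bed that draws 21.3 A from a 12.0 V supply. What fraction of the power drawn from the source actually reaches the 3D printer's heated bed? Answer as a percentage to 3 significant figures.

The wiring run carries the full 21.3 A.
P_line = I² R_line = (21.30)² × 0.0502 = 22.78 W
P_source = V I = 12.0 × 21.30 = 255.6 W; P_load = 232.8 W
η = P_load / P_source = 232.8 / 255.6 = 0.9109

91.1 %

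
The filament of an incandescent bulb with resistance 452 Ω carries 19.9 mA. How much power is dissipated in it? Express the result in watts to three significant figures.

0.179 W

The current through and the resistance of the element are both given; use P = I²R.
P = (0.01990 A)² × 452 Ω = 0.1790 W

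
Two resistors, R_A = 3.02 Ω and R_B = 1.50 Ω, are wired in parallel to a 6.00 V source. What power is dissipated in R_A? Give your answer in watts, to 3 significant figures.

The supply voltage appears across each parallel branch — just use P = V²/R_A.
P_R_A = V² / R_A = (6.00)² / 3.02 Ω = 11.92 W

11.9 W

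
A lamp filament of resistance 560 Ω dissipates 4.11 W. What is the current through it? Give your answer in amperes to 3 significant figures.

0.0857 A

From P = V I = I²R = V²/R, with the two given quantities we get I = √(P / R).
I = √(4.11 / 560) = 0.08567 A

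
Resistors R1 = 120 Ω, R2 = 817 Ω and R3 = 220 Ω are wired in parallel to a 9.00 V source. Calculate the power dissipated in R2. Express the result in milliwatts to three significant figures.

99.1 mW

The supply voltage appears across each parallel branch — just use P = V²/R2.
P_R2 = V² / R2 = (9.00)² / 817 Ω = 0.09914 W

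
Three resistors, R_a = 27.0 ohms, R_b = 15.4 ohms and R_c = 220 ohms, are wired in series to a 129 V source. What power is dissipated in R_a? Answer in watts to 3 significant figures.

Since the resistors are in series they all carry the loop current I = V/R_total; the power in any one is I²R.
R_total = 27.0 + 15.4 + 220 = 262.4 Ω
I = V / R_total = 129 / 262.4 = 0.4916 A
P_R_a = I² × R_a = (0.4916)² × 27.0 = 6.526 W

6.53 W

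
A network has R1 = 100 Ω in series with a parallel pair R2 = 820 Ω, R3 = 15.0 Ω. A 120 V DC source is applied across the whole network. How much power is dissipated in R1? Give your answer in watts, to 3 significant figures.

109 W

Replace R2 and R3 with their parallel equivalent so the circuit becomes R1 in series with R_p.
R_p = (820×15.0)/(820+15.0) = 14.73 Ω
R_total = 100 + 14.73 = 114.7 Ω
I = V / R_total = 120 / 114.7 = 1.046 A
All the current flows through R1; use P = I²R.
P_R1 = (1.046)² × 100 = 109.4 W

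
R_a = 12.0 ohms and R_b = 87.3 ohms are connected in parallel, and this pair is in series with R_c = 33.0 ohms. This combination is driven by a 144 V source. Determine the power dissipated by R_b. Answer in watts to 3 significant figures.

Reduce the parallel combination to a single R_p; the circuit then becomes R_p in series with the remaining resistor.
R_p = (12.0×87.3)/(12.0+87.3) = 10.55 Ω
R_total = R_p + 33.0 = 10.55 + 33.0 = 43.55 Ω
I = V / R_total = 144 / 43.55 = 3.307 A
Voltage across the parallel pair: V_p = I × R_p = 3.307 × 10.55 = 34.88 V
Use P = V²/R for R_b with V = V_p.
P_R_b = (34.88)² / 87.3 = 13.94 W

13.9 W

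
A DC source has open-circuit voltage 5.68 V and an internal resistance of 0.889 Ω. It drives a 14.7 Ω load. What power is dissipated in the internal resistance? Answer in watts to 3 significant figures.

0.118 W

The source's internal resistance is just another series element carrying I; its dissipation is I²r.
I = ε / (r + R) = 5.68 / (0.889 + 14.7) = 0.3644 A
P_int = I² r = (0.3644)² × 0.889 = 0.1180 W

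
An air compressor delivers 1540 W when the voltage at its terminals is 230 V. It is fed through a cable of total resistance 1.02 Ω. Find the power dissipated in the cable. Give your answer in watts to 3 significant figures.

45.7 W

The cable is a series resistance carrying the load current; its dissipation is I²R_line.
I = P / V = 1540 / 230 = 6.696 A through the cable.
P_line = I² R_line = (6.696)² × 1.02 = 45.73 W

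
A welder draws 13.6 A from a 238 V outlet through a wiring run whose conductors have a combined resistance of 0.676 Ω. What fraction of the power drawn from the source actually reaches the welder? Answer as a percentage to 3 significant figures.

96.1 %

The wiring run carries the full 13.6 A.
P_line = I² R_line = (13.60)² × 0.676 = 125.0 W
P_source = V I = 238 × 13.60 = 3237 W; P_load = 3112 W
η = P_load / P_source = 3112 / 3237 = 0.9614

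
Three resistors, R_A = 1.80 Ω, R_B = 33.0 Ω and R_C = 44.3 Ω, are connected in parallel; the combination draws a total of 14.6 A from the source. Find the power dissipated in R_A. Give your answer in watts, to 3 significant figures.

The branches share the same voltage, but only the total current is given — find V from the equivalent resistance first.
1/R_eq = 1/1.80 + 1/33.0 + 1/44.3 ⇒ R_eq = 1.644 Ω
V = I_total × R_eq = 14.60 × 1.644 = 24.00 V
P_R_A = V² / R_A = (24.00)² / 1.80 = 319.9 W

320 W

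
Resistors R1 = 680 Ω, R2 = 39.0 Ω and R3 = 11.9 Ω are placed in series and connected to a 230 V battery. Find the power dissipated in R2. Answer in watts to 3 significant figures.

3.86 W

Series elements share the same current, so find I first, then use P = I²R.
R_total = 680 + 39.0 + 11.9 = 730.9 Ω
I = V / R_total = 230 / 730.9 = 0.3147 A
P_R2 = I² × R2 = (0.3147)² × 39.0 = 3.862 W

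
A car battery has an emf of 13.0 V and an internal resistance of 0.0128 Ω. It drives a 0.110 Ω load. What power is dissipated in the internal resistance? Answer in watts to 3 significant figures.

Internal loss is I²r, with I set by the total series resistance r+R.
I = ε / (r + R) = 13.0 / (0.0128 + 0.110) = 105.9 A
P_int = I² r = (105.9)² × 0.0128 = 143.4 W

143 W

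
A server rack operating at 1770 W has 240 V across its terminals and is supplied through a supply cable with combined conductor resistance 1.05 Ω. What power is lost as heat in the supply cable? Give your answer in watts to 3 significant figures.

57.1 W

Only the current and the line resistance are needed for the I²R loss.
I = P / V = 1770 / 240 = 7.375 A through the supply cable.
P_line = I² R_line = (7.375)² × 1.05 = 57.11 W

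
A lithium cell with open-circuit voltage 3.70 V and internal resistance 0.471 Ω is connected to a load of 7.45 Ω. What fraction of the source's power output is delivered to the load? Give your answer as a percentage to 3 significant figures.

The source delivers εI, of which I²R reaches the load and I²r is lost; since I is common, η = R/(R+r).
η = R / (R + r) = 7.45 / (7.45 + 0.471) = 0.9405

94.1 %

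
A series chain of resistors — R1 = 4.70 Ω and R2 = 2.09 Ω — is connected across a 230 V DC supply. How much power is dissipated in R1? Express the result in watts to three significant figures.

5390 W

Every series element carries the same I. Get I from the total resistance, then P = I² × R1.
R_total = 4.70 + 2.09 = 6.790 Ω
I = V / R_total = 230 / 6.790 = 33.87 A
P_R1 = I² × R1 = (33.87)² × 4.70 = 5393 W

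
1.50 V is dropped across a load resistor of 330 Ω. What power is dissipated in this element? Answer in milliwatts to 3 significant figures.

6.82 mW

V and R are stated; P = V²/R avoids computing the current.
P = (1.50 V)² / 330 Ω = 0.006818 W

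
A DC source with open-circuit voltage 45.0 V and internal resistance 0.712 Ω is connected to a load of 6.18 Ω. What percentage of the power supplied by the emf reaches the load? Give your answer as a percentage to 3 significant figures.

Efficiency is P_load / P_total. With a series r and R sharing the same I, P = I²R for each, so η = R/(R+r).
η = R / (R + r) = 6.18 / (6.18 + 0.712) = 0.8967

89.7 %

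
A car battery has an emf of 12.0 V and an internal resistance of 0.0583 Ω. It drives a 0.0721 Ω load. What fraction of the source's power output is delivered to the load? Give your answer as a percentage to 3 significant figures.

Efficiency is P_load / P_total. With a series r and R sharing the same I, P = I²R for each, so η = R/(R+r).
η = R / (R + r) = 0.0721 / (0.0721 + 0.0583) = 0.5529

55.3 %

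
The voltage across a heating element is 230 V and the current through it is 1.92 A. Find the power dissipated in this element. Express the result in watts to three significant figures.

442 W

Since both terminal voltage and current are stated, P = V I gives the power in one step.
P = 230 V × 1.920 A = 441.6 W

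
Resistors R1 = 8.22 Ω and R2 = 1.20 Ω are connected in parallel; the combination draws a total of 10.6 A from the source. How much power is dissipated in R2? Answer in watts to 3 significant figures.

We need the common branch voltage; get it from I_total × R_eq, then P = V²/R for the branch.
1/R_eq = 1/8.22 + 1/1.20 ⇒ R_eq = 1.047 Ω
V = I_total × R_eq = 10.60 × 1.047 = 11.10 V
P_R2 = V² / R2 = (11.10)² / 1.20 = 102.7 W

103 W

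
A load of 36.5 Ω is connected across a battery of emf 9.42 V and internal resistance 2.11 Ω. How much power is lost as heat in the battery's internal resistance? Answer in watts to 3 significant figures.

The internal resistance carries the same current as the load; P_int = I²r.
I = ε / (r + R) = 9.42 / (2.11 + 36.5) = 0.2440 A
P_int = I² r = (0.2440)² × 2.11 = 0.1256 W

0.126 W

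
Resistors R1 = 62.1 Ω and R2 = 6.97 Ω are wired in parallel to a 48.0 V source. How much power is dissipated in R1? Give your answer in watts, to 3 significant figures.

37.1 W

Each parallel branch sees the full supply voltage, so P = V²/R applies directly to the target branch.
P_R1 = V² / R1 = (48.0)² / 62.1 Ω = 37.10 W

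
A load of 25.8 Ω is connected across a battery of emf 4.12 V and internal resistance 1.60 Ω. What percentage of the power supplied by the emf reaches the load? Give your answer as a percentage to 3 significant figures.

94.2 %

The source delivers εI, of which I²R reaches the load and I²r is lost; since I is common, η = R/(R+r).
η = R / (R + r) = 25.8 / (25.8 + 1.60) = 0.9416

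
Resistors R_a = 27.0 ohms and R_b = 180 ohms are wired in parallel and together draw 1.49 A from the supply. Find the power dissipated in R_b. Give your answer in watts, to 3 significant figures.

The branches share the same voltage, but only the total current is given — find V from the equivalent resistance first.
1/R_eq = 1/27.0 + 1/180 ⇒ R_eq = 23.48 Ω
V = I_total × R_eq = 1.490 × 23.48 = 34.98 V
P_R_b = V² / R_b = (34.98)² / 180 = 6.799 W

6.80 W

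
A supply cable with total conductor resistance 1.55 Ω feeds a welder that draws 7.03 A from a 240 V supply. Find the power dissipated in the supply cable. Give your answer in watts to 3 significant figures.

Only the current and the line resistance are needed for the I²R loss.
The supply cable carries the full 7.03 A.
P_line = I² R_line = (7.030)² × 1.55 = 76.60 W

76.6 W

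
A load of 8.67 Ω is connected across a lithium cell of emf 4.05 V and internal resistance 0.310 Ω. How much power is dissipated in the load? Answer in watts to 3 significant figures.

The internal resistance and the load are in series, so the same I flows through both; get I from ε/(r+R), then I²R for the load.
I = ε / (r + R) = 4.05 / (0.310 + 8.67) = 0.4510 A
P_load = I² R = (0.4510)² × 8.67 = 1.764 W

1.76 W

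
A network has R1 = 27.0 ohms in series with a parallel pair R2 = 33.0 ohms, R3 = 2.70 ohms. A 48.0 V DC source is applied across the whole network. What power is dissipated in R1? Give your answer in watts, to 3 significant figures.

71.5 W

Replace R2 and R3 with their parallel equivalent so the circuit becomes R1 in series with R_p.
R_p = (33.0×2.70)/(33.0+2.70) = 2.496 Ω
R_total = 27.0 + 2.496 = 29.50 Ω
I = V / R_total = 48.0 / 29.50 = 1.627 A
The full supply current passes through R1: P = I²R.
P_R1 = (1.627)² × 27.0 = 71.50 W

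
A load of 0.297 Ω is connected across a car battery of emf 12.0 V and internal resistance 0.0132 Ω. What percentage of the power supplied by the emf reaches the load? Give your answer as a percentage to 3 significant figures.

95.7 %

η = P_load/(P_load+P_int) = I²R/(I²R+I²r) = R/(R+r) — the I² cancels for series elements.
η = R / (R + r) = 0.297 / (0.297 + 0.0132) = 0.9574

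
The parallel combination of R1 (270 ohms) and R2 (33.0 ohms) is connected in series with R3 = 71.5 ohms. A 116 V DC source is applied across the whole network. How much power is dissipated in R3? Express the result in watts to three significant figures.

94.5 W

Reduce the parallel combination to a single R_p; the circuit then becomes R_p in series with the remaining resistor.
R_p = (270×33.0)/(270+33.0) = 29.41 Ω
R_total = R_p + 71.5 = 29.41 + 71.5 = 100.9 Ω
I = V / R_total = 116 / 100.9 = 1.150 A
R3 carries the full series current, so P = I²R.
P_R3 = (1.150)² × 71.5 = 94.49 W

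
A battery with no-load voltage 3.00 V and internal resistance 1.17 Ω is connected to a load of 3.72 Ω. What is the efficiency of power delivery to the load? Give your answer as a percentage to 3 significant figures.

η = P_load/(P_load+P_int) = I²R/(I²R+I²r) = R/(R+r) — the I² cancels for series elements.
η = R / (R + r) = 3.72 / (3.72 + 1.17) = 0.7607

76.1 %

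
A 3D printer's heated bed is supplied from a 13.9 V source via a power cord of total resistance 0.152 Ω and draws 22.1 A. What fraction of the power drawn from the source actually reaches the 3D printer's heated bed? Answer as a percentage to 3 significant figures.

75.8 %

The power cord carries the full 22.1 A.
P_line = I² R_line = (22.10)² × 0.152 = 74.24 W
P_source = V I = 13.9 × 22.10 = 307.2 W; P_load = 233.0 W
η = P_load / P_source = 233.0 / 307.2 = 0.7583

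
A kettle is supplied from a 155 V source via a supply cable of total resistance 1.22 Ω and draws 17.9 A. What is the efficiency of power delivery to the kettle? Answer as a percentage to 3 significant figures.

The supply cable carries the full 17.9 A.
P_line = I² R_line = (17.90)² × 1.22 = 390.9 W
P_source = V I = 155 × 17.90 = 2774 W; P_load = 2384 W
η = P_load / P_source = 2384 / 2774 = 0.8591

85.9 %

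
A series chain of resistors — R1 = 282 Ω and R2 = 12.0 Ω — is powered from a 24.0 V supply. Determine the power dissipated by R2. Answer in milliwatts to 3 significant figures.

80.0 mW

Series elements share the same current, so find I first, then use P = I²R.
R_total = 282 + 12.0 = 294.0 Ω
I = V / R_total = 24.0 / 294.0 = 0.08163 A
P_R2 = I² × R2 = (0.08163)² × 12.0 = 0.07997 W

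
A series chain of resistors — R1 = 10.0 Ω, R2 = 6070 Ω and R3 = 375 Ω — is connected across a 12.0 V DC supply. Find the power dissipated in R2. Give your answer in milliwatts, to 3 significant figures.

Series elements share the same current, so find I first, then use P = I²R.
R_total = 10.0 + 6070 + 375 = 6455 Ω
I = V / R_total = 12.0 / 6455 = 0.001859 A
P_R2 = I² × R2 = (0.001859)² × 6070 = 0.02098 W

21.0 mW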